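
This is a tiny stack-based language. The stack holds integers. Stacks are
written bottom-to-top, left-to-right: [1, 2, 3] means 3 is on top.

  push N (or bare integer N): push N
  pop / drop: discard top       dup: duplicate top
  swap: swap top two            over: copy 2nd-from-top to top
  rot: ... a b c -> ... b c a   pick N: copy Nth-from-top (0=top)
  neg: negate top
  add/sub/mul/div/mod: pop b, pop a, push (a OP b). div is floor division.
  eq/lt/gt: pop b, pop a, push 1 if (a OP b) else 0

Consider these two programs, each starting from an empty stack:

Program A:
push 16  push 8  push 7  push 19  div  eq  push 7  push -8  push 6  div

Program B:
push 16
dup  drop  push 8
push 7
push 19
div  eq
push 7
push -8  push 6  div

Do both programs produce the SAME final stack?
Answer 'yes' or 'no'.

Program A trace:
  After 'push 16': [16]
  After 'push 8': [16, 8]
  After 'push 7': [16, 8, 7]
  After 'push 19': [16, 8, 7, 19]
  After 'div': [16, 8, 0]
  After 'eq': [16, 0]
  After 'push 7': [16, 0, 7]
  After 'push -8': [16, 0, 7, -8]
  After 'push 6': [16, 0, 7, -8, 6]
  After 'div': [16, 0, 7, -2]
Program A final stack: [16, 0, 7, -2]

Program B trace:
  After 'push 16': [16]
  After 'dup': [16, 16]
  After 'drop': [16]
  After 'push 8': [16, 8]
  After 'push 7': [16, 8, 7]
  After 'push 19': [16, 8, 7, 19]
  After 'div': [16, 8, 0]
  After 'eq': [16, 0]
  After 'push 7': [16, 0, 7]
  After 'push -8': [16, 0, 7, -8]
  After 'push 6': [16, 0, 7, -8, 6]
  After 'div': [16, 0, 7, -2]
Program B final stack: [16, 0, 7, -2]
Same: yes

Answer: yes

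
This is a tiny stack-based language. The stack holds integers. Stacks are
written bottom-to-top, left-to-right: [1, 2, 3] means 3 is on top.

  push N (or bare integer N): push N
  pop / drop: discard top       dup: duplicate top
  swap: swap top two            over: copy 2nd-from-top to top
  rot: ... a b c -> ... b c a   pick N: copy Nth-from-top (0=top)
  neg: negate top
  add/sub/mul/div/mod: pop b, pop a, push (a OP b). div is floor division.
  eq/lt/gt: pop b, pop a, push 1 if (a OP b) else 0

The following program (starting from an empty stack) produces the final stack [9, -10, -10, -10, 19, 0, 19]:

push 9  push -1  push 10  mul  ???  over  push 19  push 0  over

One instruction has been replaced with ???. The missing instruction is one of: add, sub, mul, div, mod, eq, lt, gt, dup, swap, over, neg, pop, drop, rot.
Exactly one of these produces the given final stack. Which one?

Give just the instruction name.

Answer: dup

Derivation:
Stack before ???: [9, -10]
Stack after ???:  [9, -10, -10]
The instruction that transforms [9, -10] -> [9, -10, -10] is: dup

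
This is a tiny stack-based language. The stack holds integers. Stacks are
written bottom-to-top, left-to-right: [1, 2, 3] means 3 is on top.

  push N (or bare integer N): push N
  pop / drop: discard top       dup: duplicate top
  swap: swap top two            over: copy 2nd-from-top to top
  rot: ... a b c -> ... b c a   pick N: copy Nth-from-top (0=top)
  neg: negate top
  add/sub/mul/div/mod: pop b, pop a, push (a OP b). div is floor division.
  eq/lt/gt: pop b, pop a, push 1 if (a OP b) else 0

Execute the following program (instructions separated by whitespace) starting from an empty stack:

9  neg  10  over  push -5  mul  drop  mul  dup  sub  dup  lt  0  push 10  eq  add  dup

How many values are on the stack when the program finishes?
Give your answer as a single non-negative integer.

Answer: 2

Derivation:
After 'push 9': stack = [9] (depth 1)
After 'neg': stack = [-9] (depth 1)
After 'push 10': stack = [-9, 10] (depth 2)
After 'over': stack = [-9, 10, -9] (depth 3)
After 'push -5': stack = [-9, 10, -9, -5] (depth 4)
After 'mul': stack = [-9, 10, 45] (depth 3)
After 'drop': stack = [-9, 10] (depth 2)
After 'mul': stack = [-90] (depth 1)
After 'dup': stack = [-90, -90] (depth 2)
After 'sub': stack = [0] (depth 1)
After 'dup': stack = [0, 0] (depth 2)
After 'lt': stack = [0] (depth 1)
After 'push 0': stack = [0, 0] (depth 2)
After 'push 10': stack = [0, 0, 10] (depth 3)
After 'eq': stack = [0, 0] (depth 2)
After 'add': stack = [0] (depth 1)
After 'dup': stack = [0, 0] (depth 2)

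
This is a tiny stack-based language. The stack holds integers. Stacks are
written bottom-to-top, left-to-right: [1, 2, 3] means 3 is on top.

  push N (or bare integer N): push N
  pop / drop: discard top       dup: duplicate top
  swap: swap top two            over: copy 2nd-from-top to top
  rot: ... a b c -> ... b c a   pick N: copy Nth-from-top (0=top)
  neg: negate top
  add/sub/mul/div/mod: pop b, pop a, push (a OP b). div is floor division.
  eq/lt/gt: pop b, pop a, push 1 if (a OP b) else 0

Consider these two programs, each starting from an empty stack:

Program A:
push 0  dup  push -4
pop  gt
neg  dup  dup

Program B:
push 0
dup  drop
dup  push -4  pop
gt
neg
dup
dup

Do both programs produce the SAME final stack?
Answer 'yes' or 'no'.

Program A trace:
  After 'push 0': [0]
  After 'dup': [0, 0]
  After 'push -4': [0, 0, -4]
  After 'pop': [0, 0]
  After 'gt': [0]
  After 'neg': [0]
  After 'dup': [0, 0]
  After 'dup': [0, 0, 0]
Program A final stack: [0, 0, 0]

Program B trace:
  After 'push 0': [0]
  After 'dup': [0, 0]
  After 'drop': [0]
  After 'dup': [0, 0]
  After 'push -4': [0, 0, -4]
  After 'pop': [0, 0]
  After 'gt': [0]
  After 'neg': [0]
  After 'dup': [0, 0]
  After 'dup': [0, 0, 0]
Program B final stack: [0, 0, 0]
Same: yes

Answer: yes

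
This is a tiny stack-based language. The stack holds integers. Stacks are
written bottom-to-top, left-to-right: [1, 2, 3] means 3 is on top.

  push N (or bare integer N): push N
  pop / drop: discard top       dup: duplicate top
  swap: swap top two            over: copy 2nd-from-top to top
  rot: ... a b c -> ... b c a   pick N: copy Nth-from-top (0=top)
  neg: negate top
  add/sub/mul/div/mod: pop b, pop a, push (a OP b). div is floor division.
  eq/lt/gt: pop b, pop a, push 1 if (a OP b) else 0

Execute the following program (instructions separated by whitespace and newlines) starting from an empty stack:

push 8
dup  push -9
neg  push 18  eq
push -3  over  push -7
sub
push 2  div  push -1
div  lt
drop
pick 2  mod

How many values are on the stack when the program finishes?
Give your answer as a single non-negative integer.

After 'push 8': stack = [8] (depth 1)
After 'dup': stack = [8, 8] (depth 2)
After 'push -9': stack = [8, 8, -9] (depth 3)
After 'neg': stack = [8, 8, 9] (depth 3)
After 'push 18': stack = [8, 8, 9, 18] (depth 4)
After 'eq': stack = [8, 8, 0] (depth 3)
After 'push -3': stack = [8, 8, 0, -3] (depth 4)
After 'over': stack = [8, 8, 0, -3, 0] (depth 5)
After 'push -7': stack = [8, 8, 0, -3, 0, -7] (depth 6)
After 'sub': stack = [8, 8, 0, -3, 7] (depth 5)
After 'push 2': stack = [8, 8, 0, -3, 7, 2] (depth 6)
After 'div': stack = [8, 8, 0, -3, 3] (depth 5)
After 'push -1': stack = [8, 8, 0, -3, 3, -1] (depth 6)
After 'div': stack = [8, 8, 0, -3, -3] (depth 5)
After 'lt': stack = [8, 8, 0, 0] (depth 4)
After 'drop': stack = [8, 8, 0] (depth 3)
After 'pick 2': stack = [8, 8, 0, 8] (depth 4)
After 'mod': stack = [8, 8, 0] (depth 3)

Answer: 3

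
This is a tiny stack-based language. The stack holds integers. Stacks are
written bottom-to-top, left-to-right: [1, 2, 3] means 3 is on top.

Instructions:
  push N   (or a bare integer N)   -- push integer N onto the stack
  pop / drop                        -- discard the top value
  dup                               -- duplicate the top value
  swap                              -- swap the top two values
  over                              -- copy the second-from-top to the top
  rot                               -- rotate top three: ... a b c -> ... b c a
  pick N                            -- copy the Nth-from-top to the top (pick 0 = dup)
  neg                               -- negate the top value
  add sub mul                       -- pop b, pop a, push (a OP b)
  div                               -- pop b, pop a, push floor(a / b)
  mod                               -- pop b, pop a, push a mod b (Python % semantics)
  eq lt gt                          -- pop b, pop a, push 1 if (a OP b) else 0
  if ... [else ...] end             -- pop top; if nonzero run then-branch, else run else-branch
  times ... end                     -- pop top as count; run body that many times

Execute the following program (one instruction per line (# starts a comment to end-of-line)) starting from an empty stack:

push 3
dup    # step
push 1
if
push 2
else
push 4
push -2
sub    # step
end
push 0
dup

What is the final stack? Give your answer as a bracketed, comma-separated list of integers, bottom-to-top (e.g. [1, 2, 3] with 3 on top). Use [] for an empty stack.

Answer: [3, 3, 2, 0, 0]

Derivation:
After 'push 3': [3]
After 'dup': [3, 3]
After 'push 1': [3, 3, 1]
After 'if': [3, 3]
After 'push 2': [3, 3, 2]
After 'push 0': [3, 3, 2, 0]
After 'dup': [3, 3, 2, 0, 0]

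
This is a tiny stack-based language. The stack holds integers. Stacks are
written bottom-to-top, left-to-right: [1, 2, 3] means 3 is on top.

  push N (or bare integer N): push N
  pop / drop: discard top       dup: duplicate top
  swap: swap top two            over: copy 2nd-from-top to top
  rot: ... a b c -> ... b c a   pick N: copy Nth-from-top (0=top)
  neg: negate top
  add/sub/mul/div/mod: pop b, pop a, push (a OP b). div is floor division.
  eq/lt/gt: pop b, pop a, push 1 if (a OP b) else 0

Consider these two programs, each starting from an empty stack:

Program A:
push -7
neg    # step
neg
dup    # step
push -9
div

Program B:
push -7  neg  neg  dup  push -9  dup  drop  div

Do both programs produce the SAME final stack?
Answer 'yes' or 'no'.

Answer: yes

Derivation:
Program A trace:
  After 'push -7': [-7]
  After 'neg': [7]
  After 'neg': [-7]
  After 'dup': [-7, -7]
  After 'push -9': [-7, -7, -9]
  After 'div': [-7, 0]
Program A final stack: [-7, 0]

Program B trace:
  After 'push -7': [-7]
  After 'neg': [7]
  After 'neg': [-7]
  After 'dup': [-7, -7]
  After 'push -9': [-7, -7, -9]
  After 'dup': [-7, -7, -9, -9]
  After 'drop': [-7, -7, -9]
  After 'div': [-7, 0]
Program B final stack: [-7, 0]
Same: yes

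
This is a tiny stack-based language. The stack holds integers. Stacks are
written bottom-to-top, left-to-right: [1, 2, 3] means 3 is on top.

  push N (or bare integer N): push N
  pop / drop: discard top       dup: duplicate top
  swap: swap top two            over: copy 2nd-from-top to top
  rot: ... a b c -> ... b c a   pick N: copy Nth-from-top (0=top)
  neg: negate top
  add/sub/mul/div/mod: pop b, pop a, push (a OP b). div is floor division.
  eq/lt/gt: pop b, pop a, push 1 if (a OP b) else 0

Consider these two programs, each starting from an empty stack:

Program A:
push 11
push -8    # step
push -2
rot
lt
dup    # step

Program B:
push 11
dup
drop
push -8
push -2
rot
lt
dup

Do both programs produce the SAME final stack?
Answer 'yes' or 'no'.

Program A trace:
  After 'push 11': [11]
  After 'push -8': [11, -8]
  After 'push -2': [11, -8, -2]
  After 'rot': [-8, -2, 11]
  After 'lt': [-8, 1]
  After 'dup': [-8, 1, 1]
Program A final stack: [-8, 1, 1]

Program B trace:
  After 'push 11': [11]
  After 'dup': [11, 11]
  After 'drop': [11]
  After 'push -8': [11, -8]
  After 'push -2': [11, -8, -2]
  After 'rot': [-8, -2, 11]
  After 'lt': [-8, 1]
  After 'dup': [-8, 1, 1]
Program B final stack: [-8, 1, 1]
Same: yes

Answer: yes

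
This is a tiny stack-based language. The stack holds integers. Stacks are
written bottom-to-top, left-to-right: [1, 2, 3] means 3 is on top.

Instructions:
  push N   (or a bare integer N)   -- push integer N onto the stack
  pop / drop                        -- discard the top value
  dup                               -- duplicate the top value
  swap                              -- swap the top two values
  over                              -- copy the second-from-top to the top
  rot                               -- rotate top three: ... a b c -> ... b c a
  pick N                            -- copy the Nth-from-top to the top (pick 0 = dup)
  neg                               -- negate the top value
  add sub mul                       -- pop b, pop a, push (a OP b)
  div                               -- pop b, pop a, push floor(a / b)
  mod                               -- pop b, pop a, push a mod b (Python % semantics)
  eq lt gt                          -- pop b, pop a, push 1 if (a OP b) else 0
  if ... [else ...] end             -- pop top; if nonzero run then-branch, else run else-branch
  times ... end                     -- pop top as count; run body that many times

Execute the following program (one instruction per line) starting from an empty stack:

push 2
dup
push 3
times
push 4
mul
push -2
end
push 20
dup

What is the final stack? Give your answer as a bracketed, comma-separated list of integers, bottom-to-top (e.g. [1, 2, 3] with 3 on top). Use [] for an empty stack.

Answer: [2, 8, -8, -8, -2, 20, 20]

Derivation:
After 'push 2': [2]
After 'dup': [2, 2]
After 'push 3': [2, 2, 3]
After 'times': [2, 2]
After 'push 4': [2, 2, 4]
After 'mul': [2, 8]
After 'push -2': [2, 8, -2]
After 'push 4': [2, 8, -2, 4]
After 'mul': [2, 8, -8]
After 'push -2': [2, 8, -8, -2]
After 'push 4': [2, 8, -8, -2, 4]
After 'mul': [2, 8, -8, -8]
After 'push -2': [2, 8, -8, -8, -2]
After 'push 20': [2, 8, -8, -8, -2, 20]
After 'dup': [2, 8, -8, -8, -2, 20, 20]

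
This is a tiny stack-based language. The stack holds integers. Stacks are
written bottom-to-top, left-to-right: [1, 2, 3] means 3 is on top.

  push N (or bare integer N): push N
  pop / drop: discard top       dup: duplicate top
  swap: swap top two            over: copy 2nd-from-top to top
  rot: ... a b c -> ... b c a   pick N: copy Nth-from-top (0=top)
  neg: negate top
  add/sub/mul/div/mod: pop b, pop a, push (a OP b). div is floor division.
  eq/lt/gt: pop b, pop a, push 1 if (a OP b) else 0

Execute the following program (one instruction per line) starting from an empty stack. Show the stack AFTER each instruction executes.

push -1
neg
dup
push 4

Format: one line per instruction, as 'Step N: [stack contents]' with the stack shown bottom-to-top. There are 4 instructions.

Step 1: [-1]
Step 2: [1]
Step 3: [1, 1]
Step 4: [1, 1, 4]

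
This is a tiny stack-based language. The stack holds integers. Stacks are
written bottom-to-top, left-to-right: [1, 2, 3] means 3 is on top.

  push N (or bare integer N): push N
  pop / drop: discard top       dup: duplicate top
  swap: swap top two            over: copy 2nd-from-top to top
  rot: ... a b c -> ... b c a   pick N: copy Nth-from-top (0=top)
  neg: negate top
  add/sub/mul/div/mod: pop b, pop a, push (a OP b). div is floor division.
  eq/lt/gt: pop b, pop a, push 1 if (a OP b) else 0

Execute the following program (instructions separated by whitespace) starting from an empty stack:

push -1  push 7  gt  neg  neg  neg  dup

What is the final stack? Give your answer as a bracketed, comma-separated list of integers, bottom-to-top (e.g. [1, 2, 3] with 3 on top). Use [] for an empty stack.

After 'push -1': [-1]
After 'push 7': [-1, 7]
After 'gt': [0]
After 'neg': [0]
After 'neg': [0]
After 'neg': [0]
After 'dup': [0, 0]

Answer: [0, 0]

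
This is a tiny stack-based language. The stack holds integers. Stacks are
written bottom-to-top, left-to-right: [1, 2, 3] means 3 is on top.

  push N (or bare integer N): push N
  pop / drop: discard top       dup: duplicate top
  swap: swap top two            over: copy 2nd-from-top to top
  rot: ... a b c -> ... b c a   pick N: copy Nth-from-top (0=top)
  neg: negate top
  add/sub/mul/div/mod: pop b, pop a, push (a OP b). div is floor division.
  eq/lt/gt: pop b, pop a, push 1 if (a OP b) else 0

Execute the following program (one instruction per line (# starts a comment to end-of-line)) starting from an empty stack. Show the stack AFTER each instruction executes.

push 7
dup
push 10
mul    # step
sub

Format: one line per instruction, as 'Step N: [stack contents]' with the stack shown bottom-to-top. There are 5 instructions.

Step 1: [7]
Step 2: [7, 7]
Step 3: [7, 7, 10]
Step 4: [7, 70]
Step 5: [-63]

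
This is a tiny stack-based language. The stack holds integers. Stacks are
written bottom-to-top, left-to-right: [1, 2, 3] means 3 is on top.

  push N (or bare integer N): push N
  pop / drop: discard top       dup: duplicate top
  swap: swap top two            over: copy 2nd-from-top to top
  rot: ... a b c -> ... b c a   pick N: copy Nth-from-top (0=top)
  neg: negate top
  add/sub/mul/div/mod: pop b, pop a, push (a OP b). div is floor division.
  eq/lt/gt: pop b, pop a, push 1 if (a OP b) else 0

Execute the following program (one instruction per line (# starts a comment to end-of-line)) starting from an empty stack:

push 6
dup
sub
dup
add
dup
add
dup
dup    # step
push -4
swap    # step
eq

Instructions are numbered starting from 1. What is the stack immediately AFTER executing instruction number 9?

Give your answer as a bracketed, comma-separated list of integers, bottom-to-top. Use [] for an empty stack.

Answer: [0, 0, 0]

Derivation:
Step 1 ('push 6'): [6]
Step 2 ('dup'): [6, 6]
Step 3 ('sub'): [0]
Step 4 ('dup'): [0, 0]
Step 5 ('add'): [0]
Step 6 ('dup'): [0, 0]
Step 7 ('add'): [0]
Step 8 ('dup'): [0, 0]
Step 9 ('dup'): [0, 0, 0]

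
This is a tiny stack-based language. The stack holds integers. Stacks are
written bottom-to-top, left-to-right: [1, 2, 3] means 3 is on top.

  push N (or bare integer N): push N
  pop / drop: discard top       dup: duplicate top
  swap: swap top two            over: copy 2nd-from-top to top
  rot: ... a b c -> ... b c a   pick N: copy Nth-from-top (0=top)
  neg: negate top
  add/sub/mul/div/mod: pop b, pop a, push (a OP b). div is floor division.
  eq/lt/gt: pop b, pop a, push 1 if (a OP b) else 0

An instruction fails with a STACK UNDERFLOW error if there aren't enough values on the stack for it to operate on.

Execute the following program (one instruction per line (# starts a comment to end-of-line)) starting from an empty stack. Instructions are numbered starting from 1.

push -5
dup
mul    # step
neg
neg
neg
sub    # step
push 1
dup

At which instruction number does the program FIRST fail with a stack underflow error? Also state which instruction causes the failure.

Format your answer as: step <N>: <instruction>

Answer: step 7: sub

Derivation:
Step 1 ('push -5'): stack = [-5], depth = 1
Step 2 ('dup'): stack = [-5, -5], depth = 2
Step 3 ('mul'): stack = [25], depth = 1
Step 4 ('neg'): stack = [-25], depth = 1
Step 5 ('neg'): stack = [25], depth = 1
Step 6 ('neg'): stack = [-25], depth = 1
Step 7 ('sub'): needs 2 value(s) but depth is 1 — STACK UNDERFLOW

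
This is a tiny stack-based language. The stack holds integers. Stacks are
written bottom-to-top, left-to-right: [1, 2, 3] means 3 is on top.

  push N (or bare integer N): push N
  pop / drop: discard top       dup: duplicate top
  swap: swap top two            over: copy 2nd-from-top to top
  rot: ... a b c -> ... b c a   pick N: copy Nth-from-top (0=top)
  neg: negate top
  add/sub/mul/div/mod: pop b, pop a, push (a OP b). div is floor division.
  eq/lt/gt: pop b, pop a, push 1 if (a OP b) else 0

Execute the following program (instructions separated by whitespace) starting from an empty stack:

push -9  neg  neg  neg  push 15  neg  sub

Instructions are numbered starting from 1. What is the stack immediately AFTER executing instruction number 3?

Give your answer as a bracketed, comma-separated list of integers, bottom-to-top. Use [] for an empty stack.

Step 1 ('push -9'): [-9]
Step 2 ('neg'): [9]
Step 3 ('neg'): [-9]

Answer: [-9]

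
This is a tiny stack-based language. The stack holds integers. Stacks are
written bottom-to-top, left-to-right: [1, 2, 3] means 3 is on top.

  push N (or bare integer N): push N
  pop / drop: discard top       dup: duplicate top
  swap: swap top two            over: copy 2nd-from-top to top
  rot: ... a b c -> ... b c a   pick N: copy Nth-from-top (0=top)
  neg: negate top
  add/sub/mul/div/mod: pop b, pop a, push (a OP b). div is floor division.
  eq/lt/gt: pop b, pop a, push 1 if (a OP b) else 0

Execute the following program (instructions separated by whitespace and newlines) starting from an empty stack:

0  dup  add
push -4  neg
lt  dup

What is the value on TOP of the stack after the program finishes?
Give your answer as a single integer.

Answer: 1

Derivation:
After 'push 0': [0]
After 'dup': [0, 0]
After 'add': [0]
After 'push -4': [0, -4]
After 'neg': [0, 4]
After 'lt': [1]
After 'dup': [1, 1]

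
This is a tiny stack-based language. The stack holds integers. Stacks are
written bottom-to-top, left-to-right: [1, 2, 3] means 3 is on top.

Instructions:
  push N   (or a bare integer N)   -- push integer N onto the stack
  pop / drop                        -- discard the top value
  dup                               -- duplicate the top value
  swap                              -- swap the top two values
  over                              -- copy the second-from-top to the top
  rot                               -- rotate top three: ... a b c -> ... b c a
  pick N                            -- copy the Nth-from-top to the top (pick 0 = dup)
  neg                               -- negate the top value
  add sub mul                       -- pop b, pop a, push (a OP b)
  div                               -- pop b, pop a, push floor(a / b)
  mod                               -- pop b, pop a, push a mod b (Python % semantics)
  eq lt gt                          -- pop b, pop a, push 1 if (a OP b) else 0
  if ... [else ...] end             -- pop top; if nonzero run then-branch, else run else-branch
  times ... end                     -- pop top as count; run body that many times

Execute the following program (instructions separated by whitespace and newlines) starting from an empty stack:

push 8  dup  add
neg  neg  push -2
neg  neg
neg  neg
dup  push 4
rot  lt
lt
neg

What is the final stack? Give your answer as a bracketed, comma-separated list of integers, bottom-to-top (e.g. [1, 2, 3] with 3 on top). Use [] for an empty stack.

After 'push 8': [8]
After 'dup': [8, 8]
After 'add': [16]
After 'neg': [-16]
After 'neg': [16]
After 'push -2': [16, -2]
After 'neg': [16, 2]
After 'neg': [16, -2]
After 'neg': [16, 2]
After 'neg': [16, -2]
After 'dup': [16, -2, -2]
After 'push 4': [16, -2, -2, 4]
After 'rot': [16, -2, 4, -2]
After 'lt': [16, -2, 0]
After 'lt': [16, 1]
After 'neg': [16, -1]

Answer: [16, -1]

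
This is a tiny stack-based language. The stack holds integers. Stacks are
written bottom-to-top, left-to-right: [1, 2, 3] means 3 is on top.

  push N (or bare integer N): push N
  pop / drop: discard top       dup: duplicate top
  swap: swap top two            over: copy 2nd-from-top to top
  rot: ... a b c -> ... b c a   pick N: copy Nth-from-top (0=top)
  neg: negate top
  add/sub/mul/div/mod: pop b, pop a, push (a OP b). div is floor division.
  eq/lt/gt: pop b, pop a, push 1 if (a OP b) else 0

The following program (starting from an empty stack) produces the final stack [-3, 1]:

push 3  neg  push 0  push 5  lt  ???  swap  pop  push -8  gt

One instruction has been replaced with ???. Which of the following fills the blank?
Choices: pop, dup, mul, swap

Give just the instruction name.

Stack before ???: [-3, 1]
Stack after ???:  [-3, 1, 1]
Checking each choice:
  pop: stack underflow (need 2, have 1)
  dup: MATCH
  mul: stack underflow (need 2, have 1)
  swap: produces [1]


Answer: dup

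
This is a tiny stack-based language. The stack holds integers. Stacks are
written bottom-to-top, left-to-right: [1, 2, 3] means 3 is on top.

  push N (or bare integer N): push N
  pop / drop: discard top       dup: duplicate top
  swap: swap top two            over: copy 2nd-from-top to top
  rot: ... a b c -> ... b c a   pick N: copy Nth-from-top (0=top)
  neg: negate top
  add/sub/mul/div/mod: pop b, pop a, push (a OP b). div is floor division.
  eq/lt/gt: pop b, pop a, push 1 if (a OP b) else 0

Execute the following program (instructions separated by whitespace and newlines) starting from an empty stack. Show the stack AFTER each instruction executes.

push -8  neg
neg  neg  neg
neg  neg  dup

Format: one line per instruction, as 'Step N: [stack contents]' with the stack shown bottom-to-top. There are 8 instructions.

Step 1: [-8]
Step 2: [8]
Step 3: [-8]
Step 4: [8]
Step 5: [-8]
Step 6: [8]
Step 7: [-8]
Step 8: [-8, -8]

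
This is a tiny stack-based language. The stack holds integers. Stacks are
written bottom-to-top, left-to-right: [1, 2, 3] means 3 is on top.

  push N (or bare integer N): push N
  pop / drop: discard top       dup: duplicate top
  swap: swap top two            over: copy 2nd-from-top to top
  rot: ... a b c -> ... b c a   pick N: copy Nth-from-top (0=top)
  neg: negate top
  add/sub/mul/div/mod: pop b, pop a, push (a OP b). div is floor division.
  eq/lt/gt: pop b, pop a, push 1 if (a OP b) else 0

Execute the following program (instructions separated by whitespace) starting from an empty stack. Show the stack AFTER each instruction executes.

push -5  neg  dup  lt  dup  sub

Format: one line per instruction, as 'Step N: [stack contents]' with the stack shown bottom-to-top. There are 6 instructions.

Step 1: [-5]
Step 2: [5]
Step 3: [5, 5]
Step 4: [0]
Step 5: [0, 0]
Step 6: [0]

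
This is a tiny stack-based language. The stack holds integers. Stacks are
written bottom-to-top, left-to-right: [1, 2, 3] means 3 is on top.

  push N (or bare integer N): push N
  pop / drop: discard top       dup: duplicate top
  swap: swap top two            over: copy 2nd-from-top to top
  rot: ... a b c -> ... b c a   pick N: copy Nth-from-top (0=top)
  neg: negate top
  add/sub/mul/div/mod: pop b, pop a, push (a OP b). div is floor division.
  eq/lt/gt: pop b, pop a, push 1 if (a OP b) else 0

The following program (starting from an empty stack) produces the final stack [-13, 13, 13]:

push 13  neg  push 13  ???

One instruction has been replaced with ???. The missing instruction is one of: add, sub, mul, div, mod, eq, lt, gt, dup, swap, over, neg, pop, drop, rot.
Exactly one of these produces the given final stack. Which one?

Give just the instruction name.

Answer: dup

Derivation:
Stack before ???: [-13, 13]
Stack after ???:  [-13, 13, 13]
The instruction that transforms [-13, 13] -> [-13, 13, 13] is: dup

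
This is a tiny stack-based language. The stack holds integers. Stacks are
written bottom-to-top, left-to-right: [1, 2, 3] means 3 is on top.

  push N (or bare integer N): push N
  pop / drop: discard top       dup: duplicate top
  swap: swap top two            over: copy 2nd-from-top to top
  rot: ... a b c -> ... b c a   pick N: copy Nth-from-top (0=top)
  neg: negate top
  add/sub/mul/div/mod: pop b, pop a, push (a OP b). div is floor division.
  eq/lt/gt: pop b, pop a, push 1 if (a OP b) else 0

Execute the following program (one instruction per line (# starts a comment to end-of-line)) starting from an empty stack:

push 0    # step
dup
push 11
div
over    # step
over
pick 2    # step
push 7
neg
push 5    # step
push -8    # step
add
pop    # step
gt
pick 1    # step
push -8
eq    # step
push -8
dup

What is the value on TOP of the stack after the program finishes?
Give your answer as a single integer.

Answer: -8

Derivation:
After 'push 0': [0]
After 'dup': [0, 0]
After 'push 11': [0, 0, 11]
After 'div': [0, 0]
After 'over': [0, 0, 0]
After 'over': [0, 0, 0, 0]
After 'pick 2': [0, 0, 0, 0, 0]
After 'push 7': [0, 0, 0, 0, 0, 7]
After 'neg': [0, 0, 0, 0, 0, -7]
After 'push 5': [0, 0, 0, 0, 0, -7, 5]
After 'push -8': [0, 0, 0, 0, 0, -7, 5, -8]
After 'add': [0, 0, 0, 0, 0, -7, -3]
After 'pop': [0, 0, 0, 0, 0, -7]
After 'gt': [0, 0, 0, 0, 1]
After 'pick 1': [0, 0, 0, 0, 1, 0]
After 'push -8': [0, 0, 0, 0, 1, 0, -8]
After 'eq': [0, 0, 0, 0, 1, 0]
After 'push -8': [0, 0, 0, 0, 1, 0, -8]
After 'dup': [0, 0, 0, 0, 1, 0, -8, -8]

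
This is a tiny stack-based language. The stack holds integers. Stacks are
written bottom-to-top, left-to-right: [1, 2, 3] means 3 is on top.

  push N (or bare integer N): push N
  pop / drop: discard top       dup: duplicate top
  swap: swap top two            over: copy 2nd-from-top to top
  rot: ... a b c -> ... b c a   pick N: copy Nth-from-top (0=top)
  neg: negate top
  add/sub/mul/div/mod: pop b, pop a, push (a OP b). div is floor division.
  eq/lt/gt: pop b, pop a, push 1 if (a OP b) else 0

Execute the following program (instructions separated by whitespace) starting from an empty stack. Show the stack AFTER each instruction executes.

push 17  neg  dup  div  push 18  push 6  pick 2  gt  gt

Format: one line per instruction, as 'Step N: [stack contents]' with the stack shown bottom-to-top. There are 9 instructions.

Step 1: [17]
Step 2: [-17]
Step 3: [-17, -17]
Step 4: [1]
Step 5: [1, 18]
Step 6: [1, 18, 6]
Step 7: [1, 18, 6, 1]
Step 8: [1, 18, 1]
Step 9: [1, 1]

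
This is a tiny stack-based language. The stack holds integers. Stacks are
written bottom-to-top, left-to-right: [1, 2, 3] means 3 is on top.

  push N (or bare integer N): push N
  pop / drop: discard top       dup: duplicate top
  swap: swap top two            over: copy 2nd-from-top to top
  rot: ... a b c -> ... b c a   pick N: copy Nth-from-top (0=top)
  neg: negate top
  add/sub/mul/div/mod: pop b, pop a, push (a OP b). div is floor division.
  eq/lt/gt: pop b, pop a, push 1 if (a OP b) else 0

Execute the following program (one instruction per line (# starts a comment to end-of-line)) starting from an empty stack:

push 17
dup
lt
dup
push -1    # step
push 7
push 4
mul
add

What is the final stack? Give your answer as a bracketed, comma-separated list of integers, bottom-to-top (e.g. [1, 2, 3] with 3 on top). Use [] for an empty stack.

After 'push 17': [17]
After 'dup': [17, 17]
After 'lt': [0]
After 'dup': [0, 0]
After 'push -1': [0, 0, -1]
After 'push 7': [0, 0, -1, 7]
After 'push 4': [0, 0, -1, 7, 4]
After 'mul': [0, 0, -1, 28]
After 'add': [0, 0, 27]

Answer: [0, 0, 27]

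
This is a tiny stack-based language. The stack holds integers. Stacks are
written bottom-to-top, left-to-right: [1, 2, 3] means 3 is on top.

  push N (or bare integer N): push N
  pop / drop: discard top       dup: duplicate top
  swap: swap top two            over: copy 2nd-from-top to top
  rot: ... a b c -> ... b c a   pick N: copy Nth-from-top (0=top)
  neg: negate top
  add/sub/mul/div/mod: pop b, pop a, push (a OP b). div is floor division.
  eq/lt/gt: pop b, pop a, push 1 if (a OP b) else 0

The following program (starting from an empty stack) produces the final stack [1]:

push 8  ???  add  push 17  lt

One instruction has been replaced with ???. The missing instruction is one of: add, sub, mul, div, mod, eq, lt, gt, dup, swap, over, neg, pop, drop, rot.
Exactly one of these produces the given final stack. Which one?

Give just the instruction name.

Stack before ???: [8]
Stack after ???:  [8, 8]
The instruction that transforms [8] -> [8, 8] is: dup

Answer: dup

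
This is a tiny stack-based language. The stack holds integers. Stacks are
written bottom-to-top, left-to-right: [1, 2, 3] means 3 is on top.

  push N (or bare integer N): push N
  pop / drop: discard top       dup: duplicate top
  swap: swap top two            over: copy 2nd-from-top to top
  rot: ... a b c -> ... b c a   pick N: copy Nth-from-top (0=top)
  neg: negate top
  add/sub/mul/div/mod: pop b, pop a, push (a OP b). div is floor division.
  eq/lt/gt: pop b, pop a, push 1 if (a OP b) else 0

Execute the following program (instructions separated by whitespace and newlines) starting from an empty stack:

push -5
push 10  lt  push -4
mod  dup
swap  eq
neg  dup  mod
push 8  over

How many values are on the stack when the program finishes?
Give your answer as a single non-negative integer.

After 'push -5': stack = [-5] (depth 1)
After 'push 10': stack = [-5, 10] (depth 2)
After 'lt': stack = [1] (depth 1)
After 'push -4': stack = [1, -4] (depth 2)
After 'mod': stack = [-3] (depth 1)
After 'dup': stack = [-3, -3] (depth 2)
After 'swap': stack = [-3, -3] (depth 2)
After 'eq': stack = [1] (depth 1)
After 'neg': stack = [-1] (depth 1)
After 'dup': stack = [-1, -1] (depth 2)
After 'mod': stack = [0] (depth 1)
After 'push 8': stack = [0, 8] (depth 2)
After 'over': stack = [0, 8, 0] (depth 3)

Answer: 3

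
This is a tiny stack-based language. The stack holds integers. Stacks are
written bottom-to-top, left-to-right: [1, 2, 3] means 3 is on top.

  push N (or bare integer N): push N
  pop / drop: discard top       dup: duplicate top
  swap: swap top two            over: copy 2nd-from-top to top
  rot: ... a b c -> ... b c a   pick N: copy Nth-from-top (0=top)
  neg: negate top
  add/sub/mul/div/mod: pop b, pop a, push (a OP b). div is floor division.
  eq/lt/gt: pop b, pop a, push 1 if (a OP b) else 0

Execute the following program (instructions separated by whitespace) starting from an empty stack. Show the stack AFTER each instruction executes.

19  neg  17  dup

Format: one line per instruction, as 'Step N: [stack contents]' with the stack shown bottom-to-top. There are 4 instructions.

Step 1: [19]
Step 2: [-19]
Step 3: [-19, 17]
Step 4: [-19, 17, 17]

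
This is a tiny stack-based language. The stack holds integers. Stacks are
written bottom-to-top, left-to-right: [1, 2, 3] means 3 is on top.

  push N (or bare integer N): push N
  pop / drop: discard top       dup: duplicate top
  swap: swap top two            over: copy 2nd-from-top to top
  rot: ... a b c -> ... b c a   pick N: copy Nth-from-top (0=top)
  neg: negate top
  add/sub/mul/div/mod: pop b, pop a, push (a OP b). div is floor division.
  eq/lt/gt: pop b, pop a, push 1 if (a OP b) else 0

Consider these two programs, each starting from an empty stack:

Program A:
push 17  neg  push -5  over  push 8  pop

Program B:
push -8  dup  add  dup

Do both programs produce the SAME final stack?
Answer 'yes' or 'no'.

Program A trace:
  After 'push 17': [17]
  After 'neg': [-17]
  After 'push -5': [-17, -5]
  After 'over': [-17, -5, -17]
  After 'push 8': [-17, -5, -17, 8]
  After 'pop': [-17, -5, -17]
Program A final stack: [-17, -5, -17]

Program B trace:
  After 'push -8': [-8]
  After 'dup': [-8, -8]
  After 'add': [-16]
  After 'dup': [-16, -16]
Program B final stack: [-16, -16]
Same: no

Answer: no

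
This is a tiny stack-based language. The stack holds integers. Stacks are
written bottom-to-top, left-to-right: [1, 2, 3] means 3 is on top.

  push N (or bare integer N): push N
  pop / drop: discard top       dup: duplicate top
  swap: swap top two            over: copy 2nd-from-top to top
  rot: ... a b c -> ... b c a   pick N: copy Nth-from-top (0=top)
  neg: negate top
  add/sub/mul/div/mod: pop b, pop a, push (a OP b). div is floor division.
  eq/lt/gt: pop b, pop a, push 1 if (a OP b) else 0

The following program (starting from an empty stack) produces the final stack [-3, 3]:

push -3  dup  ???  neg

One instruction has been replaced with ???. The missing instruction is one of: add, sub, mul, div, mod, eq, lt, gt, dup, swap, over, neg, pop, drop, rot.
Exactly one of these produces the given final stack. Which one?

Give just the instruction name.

Answer: swap

Derivation:
Stack before ???: [-3, -3]
Stack after ???:  [-3, -3]
The instruction that transforms [-3, -3] -> [-3, -3] is: swap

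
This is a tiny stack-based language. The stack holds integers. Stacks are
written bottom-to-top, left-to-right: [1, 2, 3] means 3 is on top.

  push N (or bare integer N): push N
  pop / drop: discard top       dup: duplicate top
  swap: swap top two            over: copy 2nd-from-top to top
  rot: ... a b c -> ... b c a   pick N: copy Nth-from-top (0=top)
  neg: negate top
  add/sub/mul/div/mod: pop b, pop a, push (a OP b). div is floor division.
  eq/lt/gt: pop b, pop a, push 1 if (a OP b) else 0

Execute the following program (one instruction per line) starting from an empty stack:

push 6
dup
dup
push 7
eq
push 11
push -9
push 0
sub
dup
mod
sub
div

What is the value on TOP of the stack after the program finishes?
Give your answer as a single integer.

Answer: 0

Derivation:
After 'push 6': [6]
After 'dup': [6, 6]
After 'dup': [6, 6, 6]
After 'push 7': [6, 6, 6, 7]
After 'eq': [6, 6, 0]
After 'push 11': [6, 6, 0, 11]
After 'push -9': [6, 6, 0, 11, -9]
After 'push 0': [6, 6, 0, 11, -9, 0]
After 'sub': [6, 6, 0, 11, -9]
After 'dup': [6, 6, 0, 11, -9, -9]
After 'mod': [6, 6, 0, 11, 0]
After 'sub': [6, 6, 0, 11]
After 'div': [6, 6, 0]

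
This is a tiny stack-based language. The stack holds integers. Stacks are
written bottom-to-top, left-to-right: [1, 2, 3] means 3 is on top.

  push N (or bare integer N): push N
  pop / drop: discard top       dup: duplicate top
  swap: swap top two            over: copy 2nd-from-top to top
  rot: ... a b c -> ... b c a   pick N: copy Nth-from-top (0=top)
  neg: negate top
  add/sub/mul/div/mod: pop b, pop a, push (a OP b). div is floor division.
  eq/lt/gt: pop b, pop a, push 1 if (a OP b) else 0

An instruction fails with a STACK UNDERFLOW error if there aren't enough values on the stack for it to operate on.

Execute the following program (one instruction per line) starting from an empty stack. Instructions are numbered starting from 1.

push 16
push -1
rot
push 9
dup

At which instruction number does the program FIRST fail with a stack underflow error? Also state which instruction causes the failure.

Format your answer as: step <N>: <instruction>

Answer: step 3: rot

Derivation:
Step 1 ('push 16'): stack = [16], depth = 1
Step 2 ('push -1'): stack = [16, -1], depth = 2
Step 3 ('rot'): needs 3 value(s) but depth is 2 — STACK UNDERFLOW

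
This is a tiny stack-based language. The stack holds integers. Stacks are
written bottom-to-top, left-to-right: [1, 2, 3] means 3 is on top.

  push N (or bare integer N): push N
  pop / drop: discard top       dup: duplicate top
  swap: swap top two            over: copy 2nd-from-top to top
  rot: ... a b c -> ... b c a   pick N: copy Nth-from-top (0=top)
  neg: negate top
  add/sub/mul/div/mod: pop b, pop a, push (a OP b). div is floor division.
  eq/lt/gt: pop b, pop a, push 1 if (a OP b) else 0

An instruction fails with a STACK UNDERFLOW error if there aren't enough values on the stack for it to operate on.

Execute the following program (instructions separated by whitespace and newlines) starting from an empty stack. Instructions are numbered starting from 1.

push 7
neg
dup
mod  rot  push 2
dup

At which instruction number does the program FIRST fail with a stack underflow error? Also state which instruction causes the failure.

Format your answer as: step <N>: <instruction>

Answer: step 5: rot

Derivation:
Step 1 ('push 7'): stack = [7], depth = 1
Step 2 ('neg'): stack = [-7], depth = 1
Step 3 ('dup'): stack = [-7, -7], depth = 2
Step 4 ('mod'): stack = [0], depth = 1
Step 5 ('rot'): needs 3 value(s) but depth is 1 — STACK UNDERFLOW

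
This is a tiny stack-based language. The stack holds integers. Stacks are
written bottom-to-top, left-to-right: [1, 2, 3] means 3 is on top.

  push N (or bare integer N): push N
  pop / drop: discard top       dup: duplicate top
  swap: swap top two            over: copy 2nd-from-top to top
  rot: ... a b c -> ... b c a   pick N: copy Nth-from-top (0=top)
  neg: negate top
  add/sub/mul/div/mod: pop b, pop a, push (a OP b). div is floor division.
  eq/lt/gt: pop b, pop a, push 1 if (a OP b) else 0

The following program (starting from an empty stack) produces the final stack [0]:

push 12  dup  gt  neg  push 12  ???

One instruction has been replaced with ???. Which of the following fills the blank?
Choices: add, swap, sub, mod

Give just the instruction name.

Answer: mod

Derivation:
Stack before ???: [0, 12]
Stack after ???:  [0]
Checking each choice:
  add: produces [12]
  swap: produces [12, 0]
  sub: produces [-12]
  mod: MATCH


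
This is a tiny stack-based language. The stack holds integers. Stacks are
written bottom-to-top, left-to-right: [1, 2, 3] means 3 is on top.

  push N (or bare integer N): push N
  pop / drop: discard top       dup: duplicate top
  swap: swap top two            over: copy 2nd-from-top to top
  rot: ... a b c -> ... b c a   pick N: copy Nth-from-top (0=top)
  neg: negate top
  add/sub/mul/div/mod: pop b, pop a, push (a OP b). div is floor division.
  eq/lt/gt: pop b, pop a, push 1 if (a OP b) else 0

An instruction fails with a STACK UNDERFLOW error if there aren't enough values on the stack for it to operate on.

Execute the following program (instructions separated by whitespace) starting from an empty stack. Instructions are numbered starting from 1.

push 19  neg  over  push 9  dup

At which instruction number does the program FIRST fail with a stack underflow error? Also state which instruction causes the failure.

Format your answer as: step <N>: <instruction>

Step 1 ('push 19'): stack = [19], depth = 1
Step 2 ('neg'): stack = [-19], depth = 1
Step 3 ('over'): needs 2 value(s) but depth is 1 — STACK UNDERFLOW

Answer: step 3: over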